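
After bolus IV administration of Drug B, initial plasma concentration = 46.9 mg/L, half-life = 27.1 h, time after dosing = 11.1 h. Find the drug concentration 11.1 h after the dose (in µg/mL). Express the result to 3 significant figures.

35.3 µg/mL

k = ln2 / t½ = 0.693147 / 27.1 = 0.02558 h⁻¹
C = C₀ · e^(−k·t) = 46.90 × e^(−0.02558 × 11.1)
  = 46.90 × 0.7528 = 35.31 mg/L
(35.31 mg/L = 35.31 µg/mL)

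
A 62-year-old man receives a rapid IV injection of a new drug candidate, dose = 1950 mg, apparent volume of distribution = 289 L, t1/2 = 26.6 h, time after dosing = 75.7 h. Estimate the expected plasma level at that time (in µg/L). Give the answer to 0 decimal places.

C₀ = Dose / Vd = 1950 / 289 = 6.747 mg/L
k = ln2 / t½ = 0.693147 / 26.6 = 0.02606 h⁻¹
C = C₀ · e^(−k·t) = 6.747 × e^(−0.02606 × 75.7)
  = 6.747 × 0.1391 = 0.9385 mg/L
Convert: 0.9385 mg/L × 1000 = 938.5 µg/L

939 µg/L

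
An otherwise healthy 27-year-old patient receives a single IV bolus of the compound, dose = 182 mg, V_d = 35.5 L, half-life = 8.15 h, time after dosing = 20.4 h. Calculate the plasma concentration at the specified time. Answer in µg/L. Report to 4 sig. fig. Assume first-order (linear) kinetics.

904.4 µg/L

C₀ = Dose / Vd = 182.0 / 35.5 = 5.127 mg/L
k = ln2 / t½ = 0.693147 / 8.15 = 0.08505 h⁻¹
C = C₀ · e^(−k·t) = 5.127 × e^(−0.08505 × 20.4)
  = 5.127 × 0.1764 = 0.9044 mg/L
Convert: 0.9044 mg/L × 1000 = 904.4 µg/L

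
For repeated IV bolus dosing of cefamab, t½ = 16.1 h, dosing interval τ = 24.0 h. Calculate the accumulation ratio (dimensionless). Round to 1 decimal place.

k = ln2 / t½ = 0.693147 / 16.1 = 0.04305 h⁻¹
e^(−kτ) = e^(−0.04305 × 24.0) = 0.3559
Accumulation ratio R = 1 / (1 − e^(−kτ)) = 1 / (1 − 0.3559) = 1.553

1.6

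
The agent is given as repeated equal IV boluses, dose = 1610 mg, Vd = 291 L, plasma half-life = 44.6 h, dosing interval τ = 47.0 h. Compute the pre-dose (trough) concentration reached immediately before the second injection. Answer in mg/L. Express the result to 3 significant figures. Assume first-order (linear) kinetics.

C₀ per dose = Dose / Vd = 1610 / 291 = 5.533 mg/L
k = ln2 / t½ = 0.693147 / 44.6 = 0.01554 h⁻¹
Fraction remaining after one interval: r = e^(−kτ) = e^(−0.01554 × 47.0) = 0.4817
Before dose 2, 1 dose has been given (aged 1τ).
C_trough = C₀ × r = 5.533 × 0.4817 = 2.665 mg/L

2.67 mg/L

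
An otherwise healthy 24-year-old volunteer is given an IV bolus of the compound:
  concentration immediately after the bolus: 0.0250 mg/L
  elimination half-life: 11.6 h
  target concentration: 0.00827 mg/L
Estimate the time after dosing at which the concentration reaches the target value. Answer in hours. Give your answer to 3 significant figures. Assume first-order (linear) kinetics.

18.5 h

k = ln2 / t½ = 0.693147 / 11.6 = 0.05975 h⁻¹
t = ln(C₀ / C) / k = ln(0.02500 / 0.00827) / 0.05975
  = ln(3.023) / 0.05975 = 1.106 / 0.05975 = 18.51 h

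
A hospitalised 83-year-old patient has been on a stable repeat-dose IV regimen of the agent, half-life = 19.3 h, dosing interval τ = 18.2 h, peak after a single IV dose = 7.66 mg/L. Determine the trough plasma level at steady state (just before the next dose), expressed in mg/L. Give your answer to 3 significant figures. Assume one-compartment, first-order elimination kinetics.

8.30 mg/L

k = ln2 / t½ = 0.693147 / 19.3 = 0.03591 h⁻¹
e^(−kτ) = e^(−0.03591 × 18.2) = 0.5202
Accumulation ratio R = 1 / (1 − e^(−kτ)) = 1 / (1 − 0.5202) = 2.084
Steady-state trough = C₀ × R × e^(−kτ) = 7.66 × 2.084 × 0.5202 = 8.304 mg/L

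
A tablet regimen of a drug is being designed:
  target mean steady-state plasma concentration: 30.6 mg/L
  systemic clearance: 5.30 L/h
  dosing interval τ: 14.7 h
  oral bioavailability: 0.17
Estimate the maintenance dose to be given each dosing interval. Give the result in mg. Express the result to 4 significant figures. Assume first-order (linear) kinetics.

At steady state, F × (Dose/τ) = Css × CL.
Dose = Css × CL × τ / F = 30.6 × 5.300 × 14.7 / 0.17 = 14020 mg

14020 mg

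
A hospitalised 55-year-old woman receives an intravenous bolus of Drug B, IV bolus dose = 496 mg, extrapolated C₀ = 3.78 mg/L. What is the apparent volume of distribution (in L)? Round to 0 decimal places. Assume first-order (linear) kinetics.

131 L

Vd = Dose / C₀ = 496.0 / 3.78 = 131.2 L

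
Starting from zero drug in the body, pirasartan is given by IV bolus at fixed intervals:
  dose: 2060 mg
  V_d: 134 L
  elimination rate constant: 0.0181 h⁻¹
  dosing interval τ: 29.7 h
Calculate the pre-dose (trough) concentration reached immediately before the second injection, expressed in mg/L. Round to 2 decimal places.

C₀ per dose = Dose / Vd = 2060 / 134 = 15.37 mg/L
Fraction remaining after one interval: r = e^(−kτ) = e^(−0.01810 × 29.7) = 0.5842
Before dose 2, 1 dose has been given (aged 1τ).
C_trough = C₀ × r = 15.37 × 0.5842 = 8.979 mg/L

8.98 mg/L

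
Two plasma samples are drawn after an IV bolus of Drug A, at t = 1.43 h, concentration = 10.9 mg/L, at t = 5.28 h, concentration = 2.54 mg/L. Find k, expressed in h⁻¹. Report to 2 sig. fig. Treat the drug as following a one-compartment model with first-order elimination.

0.38 h⁻¹

k = ln(C₁/C₂) / (t₂ − t₁) = ln(10.9/2.54) / (5.28 − 1.43)
  = 1.457 / 3.850 = 0.3784 h⁻¹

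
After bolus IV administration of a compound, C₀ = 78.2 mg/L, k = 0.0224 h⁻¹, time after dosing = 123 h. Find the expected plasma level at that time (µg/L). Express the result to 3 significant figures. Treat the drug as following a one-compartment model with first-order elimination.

4970 µg/L

C = C₀ · e^(−k·t) = 78.20 × e^(−0.02240 × 123)
  = 78.20 × 0.06360 = 4.974 mg/L
Convert: 4.974 mg/L × 1000 = 4974 µg/L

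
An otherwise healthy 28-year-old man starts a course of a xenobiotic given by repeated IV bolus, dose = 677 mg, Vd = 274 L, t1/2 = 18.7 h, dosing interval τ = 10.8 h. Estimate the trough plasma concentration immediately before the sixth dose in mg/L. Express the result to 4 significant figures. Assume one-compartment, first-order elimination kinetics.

4.341 mg/L

C₀ per dose = Dose / Vd = 677 / 274 = 2.471 mg/L
k = ln2 / t½ = 0.693147 / 18.7 = 0.03707 h⁻¹
Fraction remaining after one interval: r = e^(−kτ) = e^(−0.03707 × 10.8) = 0.6701
Before dose 6, 5 doses have been given (aged 1τ, 2τ, 3τ, 4τ, 5τ).
C_trough = C₀ × (r + r² + … + r^5) = C₀ × r(1−r^5)/(1−r)
        = 2.471 × 0.6701 × (1 − 0.1351) / (1 − 0.6701) = 4.341 mg/L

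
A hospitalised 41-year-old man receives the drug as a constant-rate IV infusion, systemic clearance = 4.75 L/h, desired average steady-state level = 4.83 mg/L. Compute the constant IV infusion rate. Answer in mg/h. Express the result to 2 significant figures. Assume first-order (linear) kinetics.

At steady state, infusion rate R₀ = Css × CL = 4.83 × 4.750 = 22.94 mg/h

23 mg/h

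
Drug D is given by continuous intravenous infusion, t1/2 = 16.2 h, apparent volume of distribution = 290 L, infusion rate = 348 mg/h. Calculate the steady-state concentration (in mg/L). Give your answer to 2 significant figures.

28 mg/L

k = ln2 / t½ = 0.693147 / 16.2 = 0.04279 h⁻¹
CL = k × Vd = 0.04279 × 290 = 12.41 L/h
At steady state Css = R₀ / CL = 348 / 12.41 = 28.04 mg/L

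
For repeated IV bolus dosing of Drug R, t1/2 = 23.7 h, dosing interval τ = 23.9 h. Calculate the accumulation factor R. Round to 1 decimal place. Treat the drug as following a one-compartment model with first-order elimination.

k = ln2 / t½ = 0.693147 / 23.7 = 0.02925 h⁻¹
e^(−kτ) = e^(−0.02925 × 23.9) = 0.4970
Accumulation ratio R = 1 / (1 − e^(−kτ)) = 1 / (1 − 0.4970) = 1.988

2.0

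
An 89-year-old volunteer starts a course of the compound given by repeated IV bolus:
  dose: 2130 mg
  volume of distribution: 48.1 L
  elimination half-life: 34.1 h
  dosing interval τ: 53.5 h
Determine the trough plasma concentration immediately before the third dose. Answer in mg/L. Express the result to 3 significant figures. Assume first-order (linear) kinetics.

C₀ per dose = Dose / Vd = 2130 / 48.1 = 44.28 mg/L
k = ln2 / t½ = 0.693147 / 34.1 = 0.02033 h⁻¹
Fraction remaining after one interval: r = e^(−kτ) = e^(−0.02033 × 53.5) = 0.3370
Before dose 3, 2 doses have been given (aged 1τ, 2τ).
C_trough = C₀ × (r + r²) = 44.28 × (0.3370 + 0.1136) = 19.95 mg/L

20.0 mg/L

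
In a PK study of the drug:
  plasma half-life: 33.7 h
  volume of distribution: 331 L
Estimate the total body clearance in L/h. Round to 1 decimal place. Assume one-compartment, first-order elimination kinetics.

6.8 L/h

k = ln2 / t½ = 0.693147 / 33.7 = 0.02057 h⁻¹
CL = k × Vd = 0.02057 × 331 = 6.809 L/h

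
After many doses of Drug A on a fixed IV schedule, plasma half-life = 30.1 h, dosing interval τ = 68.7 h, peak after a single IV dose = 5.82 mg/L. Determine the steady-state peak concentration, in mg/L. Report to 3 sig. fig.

7.33 mg/L

k = ln2 / t½ = 0.693147 / 30.1 = 0.02303 h⁻¹
e^(−kτ) = e^(−0.02303 × 68.7) = 0.2055
Accumulation ratio R = 1 / (1 − e^(−kτ)) = 1 / (1 − 0.2055) = 1.259
Steady-state peak = C₀ × R = 5.82 × 1.259 = 7.327 mg/L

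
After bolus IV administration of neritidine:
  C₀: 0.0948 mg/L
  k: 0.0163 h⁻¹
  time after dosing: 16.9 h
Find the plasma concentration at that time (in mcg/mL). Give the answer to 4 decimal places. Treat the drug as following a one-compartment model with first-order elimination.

0.0720 mcg/mL

C = C₀ · e^(−k·t) = 0.09480 × e^(−0.01630 × 16.9)
  = 0.09480 × 0.7592 = 0.07197 mg/L
(0.07197 mg/L = 0.07197 mcg/mL)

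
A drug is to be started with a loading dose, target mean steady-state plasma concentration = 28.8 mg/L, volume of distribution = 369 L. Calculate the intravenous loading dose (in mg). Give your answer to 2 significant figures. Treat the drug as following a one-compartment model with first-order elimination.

11000 mg

LD = Css × Vd = 28.8 × 369 = 10630 mg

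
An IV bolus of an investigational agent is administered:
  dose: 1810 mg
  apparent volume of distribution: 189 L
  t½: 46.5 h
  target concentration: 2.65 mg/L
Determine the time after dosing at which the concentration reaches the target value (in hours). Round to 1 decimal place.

C₀ = Dose / Vd = 1810 / 189 = 9.577 mg/L
k = ln2 / t½ = 0.693147 / 46.5 = 0.01491 h⁻¹
t = ln(C₀ / C) / k = ln(9.577 / 2.65) / 0.01491
  = ln(3.614) / 0.01491 = 1.285 / 0.01491 = 86.18 h

86.2 h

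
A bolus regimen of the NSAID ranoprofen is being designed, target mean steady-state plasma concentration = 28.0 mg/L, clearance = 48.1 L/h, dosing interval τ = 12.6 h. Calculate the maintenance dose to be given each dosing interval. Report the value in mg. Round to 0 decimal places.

At steady state, Dose/τ = Css × CL.
Dose = Css × CL × τ = 28.0 × 48.10 × 12.6 = 16970 mg

16970 mg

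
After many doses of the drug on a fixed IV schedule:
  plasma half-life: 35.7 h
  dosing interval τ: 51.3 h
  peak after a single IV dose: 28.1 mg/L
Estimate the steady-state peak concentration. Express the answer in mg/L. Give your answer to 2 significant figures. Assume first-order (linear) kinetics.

45 mg/L

k = ln2 / t½ = 0.693147 / 35.7 = 0.01942 h⁻¹
e^(−kτ) = e^(−0.01942 × 51.3) = 0.3693
Accumulation ratio R = 1 / (1 − e^(−kτ)) = 1 / (1 − 0.3693) = 1.586
Steady-state peak = C₀ × R = 28.1 × 1.586 = 44.57 mg/L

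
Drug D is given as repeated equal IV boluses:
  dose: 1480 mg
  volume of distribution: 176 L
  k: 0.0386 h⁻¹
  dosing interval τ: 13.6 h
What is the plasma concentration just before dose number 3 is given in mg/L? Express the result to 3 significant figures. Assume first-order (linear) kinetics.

7.92 mg/L

C₀ per dose = Dose / Vd = 1480 / 176 = 8.409 mg/L
Fraction remaining after one interval: r = e^(−kτ) = e^(−0.03860 × 13.6) = 0.5916
Before dose 3, 2 doses have been given (aged 1τ, 2τ).
C_trough = C₀ × (r + r²) = 8.409 × (0.5916 + 0.3500) = 7.918 mg/L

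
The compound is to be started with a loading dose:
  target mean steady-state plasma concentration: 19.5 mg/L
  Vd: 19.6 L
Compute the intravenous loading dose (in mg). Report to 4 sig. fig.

LD = Css × Vd = 19.5 × 19.6 = 382.2 mg

382.2 mg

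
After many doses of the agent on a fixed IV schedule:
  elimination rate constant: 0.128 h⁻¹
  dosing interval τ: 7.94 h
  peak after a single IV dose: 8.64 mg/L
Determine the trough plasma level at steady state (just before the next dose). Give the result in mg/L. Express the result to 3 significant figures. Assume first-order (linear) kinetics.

e^(−kτ) = e^(−0.1280 × 7.94) = 0.3619
Accumulation ratio R = 1 / (1 − e^(−kτ)) = 1 / (1 − 0.3619) = 1.567
Steady-state trough = C₀ × R × e^(−kτ) = 8.64 × 1.567 × 0.3619 = 4.900 mg/L

4.90 mg/L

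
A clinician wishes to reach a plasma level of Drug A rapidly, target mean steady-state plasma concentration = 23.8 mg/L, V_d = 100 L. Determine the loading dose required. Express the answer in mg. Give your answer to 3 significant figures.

LD = Css × Vd = 23.8 × 100 = 2380 mg

2380 mg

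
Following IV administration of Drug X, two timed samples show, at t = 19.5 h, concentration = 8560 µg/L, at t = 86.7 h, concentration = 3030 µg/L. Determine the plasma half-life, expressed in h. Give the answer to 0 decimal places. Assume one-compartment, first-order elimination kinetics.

45 h

k = ln(C₁/C₂) / (t₂ − t₁) = ln(8560/3030) / (86.7 − 19.5)
  = 1.039 / 67.20 = 0.01546 h⁻¹
t½ = ln2 / k = 0.693147 / 0.01546 = 44.83 h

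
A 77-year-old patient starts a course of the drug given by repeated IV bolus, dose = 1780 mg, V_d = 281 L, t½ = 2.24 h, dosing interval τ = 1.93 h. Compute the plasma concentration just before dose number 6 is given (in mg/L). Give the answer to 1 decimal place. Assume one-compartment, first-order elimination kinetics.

C₀ per dose = Dose / Vd = 1780 / 281 = 6.335 mg/L
k = ln2 / t½ = 0.693147 / 2.24 = 0.3094 h⁻¹
Fraction remaining after one interval: r = e^(−kτ) = e^(−0.3094 × 1.93) = 0.5504
Before dose 6, 5 doses have been given (aged 1τ, 2τ, 3τ, 4τ, 5τ).
C_trough = C₀ × (r + r² + … + r^5) = C₀ × r(1−r^5)/(1−r)
        = 6.335 × 0.5504 × (1 − 0.05051) / (1 − 0.5504) = 7.364 mg/L

7.4 mg/L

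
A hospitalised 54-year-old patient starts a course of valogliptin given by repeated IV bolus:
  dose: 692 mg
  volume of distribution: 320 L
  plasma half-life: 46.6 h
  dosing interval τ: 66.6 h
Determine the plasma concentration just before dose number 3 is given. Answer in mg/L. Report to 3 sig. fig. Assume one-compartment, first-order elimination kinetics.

C₀ per dose = Dose / Vd = 692 / 320 = 2.163 mg/L
k = ln2 / t½ = 0.693147 / 46.6 = 0.01487 h⁻¹
Fraction remaining after one interval: r = e^(−kτ) = e^(−0.01487 × 66.6) = 0.3714
Before dose 3, 2 doses have been given (aged 1τ, 2τ).
C_trough = C₀ × (r + r²) = 2.163 × (0.3714 + 0.1379) = 1.102 mg/L

1.10 mg/L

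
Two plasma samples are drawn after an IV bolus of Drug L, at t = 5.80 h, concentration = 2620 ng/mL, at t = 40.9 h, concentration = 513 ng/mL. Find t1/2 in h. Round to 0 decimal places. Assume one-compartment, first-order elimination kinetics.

15 h

k = ln(C₁/C₂) / (t₂ − t₁) = ln(2620/513) / (40.9 − 5.80)
  = 1.631 / 35.10 = 0.04647 h⁻¹
t½ = ln2 / k = 0.693147 / 0.04647 = 14.92 h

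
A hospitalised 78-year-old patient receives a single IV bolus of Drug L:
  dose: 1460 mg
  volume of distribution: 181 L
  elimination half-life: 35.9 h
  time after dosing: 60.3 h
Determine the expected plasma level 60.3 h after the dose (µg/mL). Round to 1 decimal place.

C₀ = Dose / Vd = 1460 / 181 = 8.066 mg/L
k = ln2 / t½ = 0.693147 / 35.9 = 0.01931 h⁻¹
C = C₀ · e^(−k·t) = 8.066 × e^(−0.01931 × 60.3)
  = 8.066 × 0.3121 = 2.517 mg/L
(2.517 mg/L = 2.517 µg/mL)

2.5 µg/mL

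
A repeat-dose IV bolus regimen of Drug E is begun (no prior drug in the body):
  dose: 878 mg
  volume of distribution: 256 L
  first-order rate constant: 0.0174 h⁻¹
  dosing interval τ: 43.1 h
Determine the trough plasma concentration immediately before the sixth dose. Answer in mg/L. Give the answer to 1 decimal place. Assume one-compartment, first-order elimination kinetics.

3.0 mg/L

C₀ per dose = Dose / Vd = 878 / 256 = 3.430 mg/L
Fraction remaining after one interval: r = e^(−kτ) = e^(−0.01740 × 43.1) = 0.4724
Before dose 6, 5 doses have been given (aged 1τ, 2τ, 3τ, 4τ, 5τ).
C_trough = C₀ × (r + r² + … + r^5) = C₀ × r(1−r^5)/(1−r)
        = 3.430 × 0.4724 × (1 − 0.02353) / (1 − 0.4724) = 2.999 mg/L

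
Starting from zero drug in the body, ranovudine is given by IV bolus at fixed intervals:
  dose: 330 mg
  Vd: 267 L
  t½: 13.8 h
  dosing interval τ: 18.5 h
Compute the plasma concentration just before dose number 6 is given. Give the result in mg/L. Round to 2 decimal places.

0.80 mg/L

C₀ per dose = Dose / Vd = 330 / 267 = 1.236 mg/L
k = ln2 / t½ = 0.693147 / 13.8 = 0.05023 h⁻¹
Fraction remaining after one interval: r = e^(−kτ) = e^(−0.05023 × 18.5) = 0.3948
Before dose 6, 5 doses have been given (aged 1τ, 2τ, 3τ, 4τ, 5τ).
C_trough = C₀ × (r + r² + … + r^5) = C₀ × r(1−r^5)/(1−r)
        = 1.236 × 0.3948 × (1 − 0.009591) / (1 − 0.3948) = 0.7986 mg/L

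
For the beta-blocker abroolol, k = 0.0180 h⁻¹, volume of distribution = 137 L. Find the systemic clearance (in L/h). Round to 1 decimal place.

2.5 L/h

CL = k × Vd = 0.0180 × 137 = 2.466 L/h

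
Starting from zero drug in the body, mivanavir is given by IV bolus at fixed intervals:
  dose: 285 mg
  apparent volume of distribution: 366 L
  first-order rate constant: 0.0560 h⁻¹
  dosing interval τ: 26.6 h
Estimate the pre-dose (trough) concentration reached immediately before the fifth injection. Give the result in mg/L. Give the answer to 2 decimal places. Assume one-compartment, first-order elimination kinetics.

C₀ per dose = Dose / Vd = 285 / 366 = 0.7787 mg/L
Fraction remaining after one interval: r = e^(−kτ) = e^(−0.05600 × 26.6) = 0.2255
Before dose 5, 4 doses have been given (aged 1τ, 2τ, 3τ, 4τ).
C_trough = C₀ × (r + r² + … + r^4) = C₀ × r(1−r^4)/(1−r)
        = 0.7787 × 0.2255 × (1 − 0.002586) / (1 − 0.2255) = 0.2261 mg/L

0.23 mg/L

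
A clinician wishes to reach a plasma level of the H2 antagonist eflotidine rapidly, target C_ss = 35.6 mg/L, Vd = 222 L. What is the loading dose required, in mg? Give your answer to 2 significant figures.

7900 mg

LD = Css × Vd = 35.6 × 222 = 7903 mg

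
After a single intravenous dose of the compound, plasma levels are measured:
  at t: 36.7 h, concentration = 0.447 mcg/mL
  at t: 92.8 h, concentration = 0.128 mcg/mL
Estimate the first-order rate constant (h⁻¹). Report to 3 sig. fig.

k = ln(C₁/C₂) / (t₂ − t₁) = ln(0.447/0.128) / (92.8 − 36.7)
  = 1.251 / 56.10 = 0.02230 h⁻¹

0.0223 h⁻¹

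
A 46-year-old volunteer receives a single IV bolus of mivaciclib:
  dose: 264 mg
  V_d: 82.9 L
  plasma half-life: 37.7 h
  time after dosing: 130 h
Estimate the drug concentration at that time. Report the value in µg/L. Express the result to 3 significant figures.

292 µg/L

C₀ = Dose / Vd = 264.0 / 82.9 = 3.185 mg/L
k = ln2 / t½ = 0.693147 / 37.7 = 0.01839 h⁻¹
C = C₀ · e^(−k·t) = 3.185 × e^(−0.01839 × 130)
  = 3.185 × 0.09157 = 0.2917 mg/L
Convert: 0.2917 mg/L × 1000 = 291.7 µg/L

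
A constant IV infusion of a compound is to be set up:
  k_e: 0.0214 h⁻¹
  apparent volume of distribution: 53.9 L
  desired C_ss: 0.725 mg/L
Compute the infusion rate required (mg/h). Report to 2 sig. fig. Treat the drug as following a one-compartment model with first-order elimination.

0.84 mg/h

CL = k × Vd = 0.02140 × 53.9 = 1.153 L/h
At steady state, infusion rate R₀ = Css × CL = 0.725 × 1.153 = 0.8359 mg/h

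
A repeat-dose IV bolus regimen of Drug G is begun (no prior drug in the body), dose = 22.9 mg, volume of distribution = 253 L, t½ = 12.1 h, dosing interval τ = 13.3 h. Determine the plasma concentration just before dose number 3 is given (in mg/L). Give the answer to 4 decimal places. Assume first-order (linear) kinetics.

0.0620 mg/L

C₀ per dose = Dose / Vd = 22.9 / 253 = 0.09051 mg/L
k = ln2 / t½ = 0.693147 / 12.1 = 0.05728 h⁻¹
Fraction remaining after one interval: r = e^(−kτ) = e^(−0.05728 × 13.3) = 0.4668
Before dose 3, 2 doses have been given (aged 1τ, 2τ).
C_trough = C₀ × (r + r²) = 0.09051 × (0.4668 + 0.2179) = 0.06197 mg/L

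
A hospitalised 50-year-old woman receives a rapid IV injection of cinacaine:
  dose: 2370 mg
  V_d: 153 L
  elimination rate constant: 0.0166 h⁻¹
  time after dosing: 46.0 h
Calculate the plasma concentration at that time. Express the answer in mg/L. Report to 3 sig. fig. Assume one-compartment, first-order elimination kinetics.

C₀ = Dose / Vd = 2370 / 153 = 15.49 mg/L
C = C₀ · e^(−k·t) = 15.49 × e^(−0.01660 × 46.0)
  = 15.49 × 0.4660 = 7.218 mg/L

7.22 mg/L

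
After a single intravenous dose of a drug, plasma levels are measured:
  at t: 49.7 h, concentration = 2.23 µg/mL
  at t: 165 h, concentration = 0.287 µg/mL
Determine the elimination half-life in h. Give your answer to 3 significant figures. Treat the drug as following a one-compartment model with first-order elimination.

k = ln(C₁/C₂) / (t₂ − t₁) = ln(2.23/0.287) / (165 − 49.7)
  = 2.050 / 115.3 = 0.01778 h⁻¹
t½ = ln2 / k = 0.693147 / 0.01778 = 38.98 h

39.0 h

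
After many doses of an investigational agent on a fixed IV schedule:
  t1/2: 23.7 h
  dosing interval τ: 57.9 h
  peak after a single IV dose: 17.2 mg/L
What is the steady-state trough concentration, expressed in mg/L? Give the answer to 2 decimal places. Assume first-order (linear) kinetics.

k = ln2 / t½ = 0.693147 / 23.7 = 0.02925 h⁻¹
e^(−kτ) = e^(−0.02925 × 57.9) = 0.1839
Accumulation ratio R = 1 / (1 − e^(−kτ)) = 1 / (1 − 0.1839) = 1.225
Steady-state trough = C₀ × R × e^(−kτ) = 17.2 × 1.225 × 0.1839 = 3.875 mg/L

3.88 mg/L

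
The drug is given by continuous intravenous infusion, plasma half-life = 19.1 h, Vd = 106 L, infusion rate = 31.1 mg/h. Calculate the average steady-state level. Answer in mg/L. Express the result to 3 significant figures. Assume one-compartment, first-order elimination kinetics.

8.08 mg/L

k = ln2 / t½ = 0.693147 / 19.1 = 0.03629 h⁻¹
CL = k × Vd = 0.03629 × 106 = 3.847 L/h
At steady state Css = R₀ / CL = 31.1 / 3.847 = 8.084 mg/L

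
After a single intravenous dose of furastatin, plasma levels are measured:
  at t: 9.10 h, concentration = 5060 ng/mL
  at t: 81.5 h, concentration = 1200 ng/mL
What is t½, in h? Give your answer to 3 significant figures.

k = ln(C₁/C₂) / (t₂ − t₁) = ln(5060/1200) / (81.5 − 9.10)
  = 1.439 / 72.40 = 0.01988 h⁻¹
t½ = ln2 / k = 0.693147 / 0.01988 = 34.87 h

34.9 h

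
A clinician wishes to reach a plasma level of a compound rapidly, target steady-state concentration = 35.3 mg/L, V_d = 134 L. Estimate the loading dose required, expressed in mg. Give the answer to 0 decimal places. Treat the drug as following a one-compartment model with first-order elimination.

4730 mg

LD = Css × Vd = 35.3 × 134 = 4730 mg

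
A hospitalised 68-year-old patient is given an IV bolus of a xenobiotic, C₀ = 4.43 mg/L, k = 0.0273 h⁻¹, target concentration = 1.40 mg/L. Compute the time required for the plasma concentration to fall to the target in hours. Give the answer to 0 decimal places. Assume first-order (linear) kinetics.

t = ln(C₀ / C) / k = ln(4.430 / 1.40) / 0.02730
  = ln(3.164) / 0.02730 = 1.152 / 0.02730 = 42.20 h

42 h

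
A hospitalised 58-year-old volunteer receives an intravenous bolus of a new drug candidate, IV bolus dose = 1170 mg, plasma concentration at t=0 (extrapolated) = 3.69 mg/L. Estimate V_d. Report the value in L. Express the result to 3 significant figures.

317 L

Vd = Dose / C₀ = 1170 / 3.69 = 317.1 L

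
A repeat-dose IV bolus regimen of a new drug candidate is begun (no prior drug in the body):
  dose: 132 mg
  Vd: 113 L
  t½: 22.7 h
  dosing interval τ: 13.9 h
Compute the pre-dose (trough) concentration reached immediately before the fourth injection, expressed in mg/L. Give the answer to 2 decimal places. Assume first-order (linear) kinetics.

1.59 mg/L

C₀ per dose = Dose / Vd = 132 / 113 = 1.168 mg/L
k = ln2 / t½ = 0.693147 / 22.7 = 0.03054 h⁻¹
Fraction remaining after one interval: r = e^(−kτ) = e^(−0.03054 × 13.9) = 0.6541
Before dose 4, 3 doses have been given (aged 1τ, 2τ, 3τ).
C_trough = C₀ × (r + r² + … + r^3) = C₀ × r(1−r^3)/(1−r)
        = 1.168 × 0.6541 × (1 − 0.2799) / (1 − 0.6541) = 1.590 mg/L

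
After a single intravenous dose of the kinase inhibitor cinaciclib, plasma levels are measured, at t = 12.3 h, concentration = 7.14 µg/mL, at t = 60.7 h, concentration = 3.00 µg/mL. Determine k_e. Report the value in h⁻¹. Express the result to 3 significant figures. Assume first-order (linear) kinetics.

k = ln(C₁/C₂) / (t₂ − t₁) = ln(7.14/3.00) / (60.7 − 12.3)
  = 0.8671 / 48.40 = 0.01792 h⁻¹

0.0179 h⁻¹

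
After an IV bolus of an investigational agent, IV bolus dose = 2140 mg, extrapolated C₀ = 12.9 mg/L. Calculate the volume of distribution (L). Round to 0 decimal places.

Vd = Dose / C₀ = 2140 / 12.9 = 165.9 L

166 L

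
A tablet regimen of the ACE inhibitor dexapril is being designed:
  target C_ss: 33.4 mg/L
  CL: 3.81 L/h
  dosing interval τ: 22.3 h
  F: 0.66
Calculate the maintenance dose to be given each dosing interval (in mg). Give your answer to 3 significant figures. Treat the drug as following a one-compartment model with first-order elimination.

4300 mg

At steady state, F × (Dose/τ) = Css × CL.
Dose = Css × CL × τ / F = 33.4 × 3.810 × 22.3 / 0.66 = 4300 mg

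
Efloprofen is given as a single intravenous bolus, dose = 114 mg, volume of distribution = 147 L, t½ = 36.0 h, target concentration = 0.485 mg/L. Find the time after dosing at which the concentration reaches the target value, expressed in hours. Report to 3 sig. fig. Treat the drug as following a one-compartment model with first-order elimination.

24.4 h

C₀ = Dose / Vd = 114.0 / 147 = 0.7755 mg/L
k = ln2 / t½ = 0.693147 / 36.0 = 0.01925 h⁻¹
t = ln(C₀ / C) / k = ln(0.7755 / 0.485) / 0.01925
  = ln(1.599) / 0.01925 = 0.4694 / 0.01925 = 24.38 h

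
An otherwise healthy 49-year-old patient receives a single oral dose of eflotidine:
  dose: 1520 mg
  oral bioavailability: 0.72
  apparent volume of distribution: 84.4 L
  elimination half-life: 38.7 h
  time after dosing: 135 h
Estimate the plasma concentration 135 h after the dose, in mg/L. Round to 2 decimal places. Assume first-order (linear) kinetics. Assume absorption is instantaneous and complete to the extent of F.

1.16 mg/L

Amount reaching circulation = F × Dose = 0.72 × 1520 = 1094 mg
C₀ = F·Dose / Vd = 1094 / 84.4 = 12.96 mg/L
k = ln2 / t½ = 0.693147 / 38.7 = 0.01791 h⁻¹
C = C₀ · e^(−k·t) = 12.96 × e^(−0.01791 × 135)
  = 12.96 × 0.08911 = 1.155 mg/L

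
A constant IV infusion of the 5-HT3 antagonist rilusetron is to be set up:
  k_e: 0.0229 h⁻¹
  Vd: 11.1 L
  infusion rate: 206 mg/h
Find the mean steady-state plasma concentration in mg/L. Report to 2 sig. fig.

810 mg/L

CL = k × Vd = 0.02290 × 11.1 = 0.2542 L/h
At steady state Css = R₀ / CL = 206 / 0.2542 = 810.4 mg/L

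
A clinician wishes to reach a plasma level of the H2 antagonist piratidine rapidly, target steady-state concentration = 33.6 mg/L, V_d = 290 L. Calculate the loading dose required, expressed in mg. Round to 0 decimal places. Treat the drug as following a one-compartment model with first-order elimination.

LD = Css × Vd = 33.6 × 290 = 9744 mg

9744 mg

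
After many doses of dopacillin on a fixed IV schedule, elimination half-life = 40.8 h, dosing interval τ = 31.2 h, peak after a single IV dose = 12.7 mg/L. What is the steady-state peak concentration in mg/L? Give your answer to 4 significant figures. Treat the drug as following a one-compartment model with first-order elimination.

30.87 mg/L

k = ln2 / t½ = 0.693147 / 40.8 = 0.01699 h⁻¹
e^(−kτ) = e^(−0.01699 × 31.2) = 0.5886
Accumulation ratio R = 1 / (1 − e^(−kτ)) = 1 / (1 − 0.5886) = 2.431
Steady-state peak = C₀ × R = 12.7 × 2.431 = 30.87 mg/L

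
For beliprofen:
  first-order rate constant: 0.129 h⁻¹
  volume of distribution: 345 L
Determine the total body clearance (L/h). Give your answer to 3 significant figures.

44.5 L/h

CL = k × Vd = 0.129 × 345 = 44.51 L/h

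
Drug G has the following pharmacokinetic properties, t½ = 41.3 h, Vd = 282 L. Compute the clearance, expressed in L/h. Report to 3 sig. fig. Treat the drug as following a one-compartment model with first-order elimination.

k = ln2 / t½ = 0.693147 / 41.3 = 0.01678 h⁻¹
CL = k × Vd = 0.01678 × 282 = 4.732 L/h

4.73 L/h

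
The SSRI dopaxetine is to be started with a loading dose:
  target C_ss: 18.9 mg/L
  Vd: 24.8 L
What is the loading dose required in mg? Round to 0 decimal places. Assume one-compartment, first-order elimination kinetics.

469 mg

LD = Css × Vd = 18.9 × 24.8 = 468.7 mg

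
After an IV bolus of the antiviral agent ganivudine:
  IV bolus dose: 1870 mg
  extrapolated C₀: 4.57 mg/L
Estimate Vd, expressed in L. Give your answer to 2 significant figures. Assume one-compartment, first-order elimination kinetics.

410 L

Vd = Dose / C₀ = 1870 / 4.57 = 409.2 L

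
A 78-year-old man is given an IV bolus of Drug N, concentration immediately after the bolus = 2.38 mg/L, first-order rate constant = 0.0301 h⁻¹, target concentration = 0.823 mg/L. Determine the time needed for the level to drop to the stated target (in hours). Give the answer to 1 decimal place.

35.3 h

t = ln(C₀ / C) / k = ln(2.380 / 0.823) / 0.03010
  = ln(2.892) / 0.03010 = 1.062 / 0.03010 = 35.28 h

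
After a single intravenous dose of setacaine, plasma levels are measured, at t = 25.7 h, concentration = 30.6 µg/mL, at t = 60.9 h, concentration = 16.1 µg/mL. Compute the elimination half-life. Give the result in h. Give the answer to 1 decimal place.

k = ln(C₁/C₂) / (t₂ − t₁) = ln(30.6/16.1) / (60.9 − 25.7)
  = 0.6422 / 35.20 = 0.01824 h⁻¹
t½ = ln2 / k = 0.693147 / 0.01824 = 38.00 h

38.0 h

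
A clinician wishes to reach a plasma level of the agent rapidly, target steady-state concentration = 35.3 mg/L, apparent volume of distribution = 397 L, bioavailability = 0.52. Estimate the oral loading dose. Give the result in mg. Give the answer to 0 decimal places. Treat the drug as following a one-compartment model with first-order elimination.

26950 mg

LD = Css × Vd / F = 35.3 × 397 / 0.52 = 26950 mg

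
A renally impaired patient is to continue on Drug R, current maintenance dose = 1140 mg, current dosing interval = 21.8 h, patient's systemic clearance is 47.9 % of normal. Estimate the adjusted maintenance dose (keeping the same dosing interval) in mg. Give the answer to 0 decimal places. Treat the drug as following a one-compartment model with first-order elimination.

546 mg

To keep the same average steady-state level, dosing rate must scale with clearance.
CL ratio = 47.9 / 100 = 0.4790
New dose (same interval) = 1140 × 0.4790 = 546.1 mg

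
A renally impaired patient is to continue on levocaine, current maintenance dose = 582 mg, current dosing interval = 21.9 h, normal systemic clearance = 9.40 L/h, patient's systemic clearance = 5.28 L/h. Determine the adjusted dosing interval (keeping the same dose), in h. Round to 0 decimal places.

To keep the same average steady-state level, dosing rate must scale with clearance.
CL ratio = 5.28 / 9.40 = 0.5617
New interval (same dose) = 21.9 / 0.5617 = 38.99 h

39 h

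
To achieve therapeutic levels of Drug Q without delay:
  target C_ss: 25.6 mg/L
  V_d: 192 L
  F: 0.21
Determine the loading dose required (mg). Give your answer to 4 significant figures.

23410 mg

LD = Css × Vd / F = 25.6 × 192 / 0.21 = 23410 mg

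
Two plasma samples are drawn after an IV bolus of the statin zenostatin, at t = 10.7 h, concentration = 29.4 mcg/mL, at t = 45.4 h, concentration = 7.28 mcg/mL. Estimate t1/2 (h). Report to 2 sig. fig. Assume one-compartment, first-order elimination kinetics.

k = ln(C₁/C₂) / (t₂ − t₁) = ln(29.4/7.28) / (45.4 − 10.7)
  = 1.396 / 34.70 = 0.04023 h⁻¹
t½ = ln2 / k = 0.693147 / 0.04023 = 17.23 h

17 h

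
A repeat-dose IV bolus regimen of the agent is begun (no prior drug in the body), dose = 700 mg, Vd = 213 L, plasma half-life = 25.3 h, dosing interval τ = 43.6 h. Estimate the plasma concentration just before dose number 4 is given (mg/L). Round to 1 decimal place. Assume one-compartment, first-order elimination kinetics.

1.4 mg/L

C₀ per dose = Dose / Vd = 700 / 213 = 3.286 mg/L
k = ln2 / t½ = 0.693147 / 25.3 = 0.02740 h⁻¹
Fraction remaining after one interval: r = e^(−kτ) = e^(−0.02740 × 43.6) = 0.3028
Before dose 4, 3 doses have been given (aged 1τ, 2τ, 3τ).
C_trough = C₀ × (r + r² + … + r^3) = C₀ × r(1−r^3)/(1−r)
        = 3.286 × 0.3028 × (1 − 0.02776) / (1 − 0.3028) = 1.388 mg/L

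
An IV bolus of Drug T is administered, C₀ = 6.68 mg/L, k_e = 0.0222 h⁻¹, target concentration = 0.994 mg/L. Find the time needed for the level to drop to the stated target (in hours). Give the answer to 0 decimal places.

86 h

t = ln(C₀ / C) / k = ln(6.680 / 0.994) / 0.02220
  = ln(6.720) / 0.02220 = 1.905 / 0.02220 = 85.81 h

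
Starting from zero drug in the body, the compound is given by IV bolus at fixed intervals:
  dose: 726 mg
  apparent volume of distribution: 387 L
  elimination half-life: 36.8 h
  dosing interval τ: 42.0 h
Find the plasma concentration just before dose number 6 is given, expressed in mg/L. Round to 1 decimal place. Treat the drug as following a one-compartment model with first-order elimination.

C₀ per dose = Dose / Vd = 726 / 387 = 1.876 mg/L
k = ln2 / t½ = 0.693147 / 36.8 = 0.01884 h⁻¹
Fraction remaining after one interval: r = e^(−kτ) = e^(−0.01884 × 42.0) = 0.4533
Before dose 6, 5 doses have been given (aged 1τ, 2τ, 3τ, 4τ, 5τ).
C_trough = C₀ × (r + r² + … + r^5) = C₀ × r(1−r^5)/(1−r)
        = 1.876 × 0.4533 × (1 − 0.01914) / (1 − 0.4533) = 1.526 mg/L

1.5 mg/L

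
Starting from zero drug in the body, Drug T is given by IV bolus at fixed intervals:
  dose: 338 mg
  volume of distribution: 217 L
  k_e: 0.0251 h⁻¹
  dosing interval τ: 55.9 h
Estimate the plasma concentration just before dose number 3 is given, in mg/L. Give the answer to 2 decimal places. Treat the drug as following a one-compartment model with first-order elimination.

0.48 mg/L

C₀ per dose = Dose / Vd = 338 / 217 = 1.558 mg/L
Fraction remaining after one interval: r = e^(−kτ) = e^(−0.02510 × 55.9) = 0.2458
Before dose 3, 2 doses have been given (aged 1τ, 2τ).
C_trough = C₀ × (r + r²) = 1.558 × (0.2458 + 0.06042) = 0.4771 mg/L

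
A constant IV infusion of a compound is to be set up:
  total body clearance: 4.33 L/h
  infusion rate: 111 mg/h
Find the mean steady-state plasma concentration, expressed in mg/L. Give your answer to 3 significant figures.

25.6 mg/L

At steady state Css = R₀ / CL = 111 / 4.330 = 25.64 mg/L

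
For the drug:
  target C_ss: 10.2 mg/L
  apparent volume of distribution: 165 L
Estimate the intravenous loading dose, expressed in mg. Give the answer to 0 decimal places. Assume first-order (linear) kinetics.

1683 mg

LD = Css × Vd = 10.2 × 165 = 1683 mg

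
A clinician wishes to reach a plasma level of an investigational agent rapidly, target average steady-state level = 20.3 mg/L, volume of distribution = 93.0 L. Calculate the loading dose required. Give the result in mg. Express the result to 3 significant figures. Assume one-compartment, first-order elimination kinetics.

LD = Css × Vd = 20.3 × 93.0 = 1888 mg

1890 mg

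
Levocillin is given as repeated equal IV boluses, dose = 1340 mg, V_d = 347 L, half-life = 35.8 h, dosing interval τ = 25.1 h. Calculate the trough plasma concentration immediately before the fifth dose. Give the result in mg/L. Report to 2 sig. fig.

C₀ per dose = Dose / Vd = 1340 / 347 = 3.862 mg/L
k = ln2 / t½ = 0.693147 / 35.8 = 0.01936 h⁻¹
Fraction remaining after one interval: r = e^(−kτ) = e^(−0.01936 × 25.1) = 0.6151
Before dose 5, 4 doses have been given (aged 1τ, 2τ, 3τ, 4τ).
C_trough = C₀ × (r + r² + … + r^4) = C₀ × r(1−r^4)/(1−r)
        = 3.862 × 0.6151 × (1 − 0.1431) / (1 − 0.6151) = 5.289 mg/L

5.3 mg/L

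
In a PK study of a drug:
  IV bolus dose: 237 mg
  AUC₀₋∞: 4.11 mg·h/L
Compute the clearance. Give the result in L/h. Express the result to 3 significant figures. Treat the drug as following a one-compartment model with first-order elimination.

CL = Dose / AUC = 237 / 4.11 = 57.66 L/h

57.7 L/h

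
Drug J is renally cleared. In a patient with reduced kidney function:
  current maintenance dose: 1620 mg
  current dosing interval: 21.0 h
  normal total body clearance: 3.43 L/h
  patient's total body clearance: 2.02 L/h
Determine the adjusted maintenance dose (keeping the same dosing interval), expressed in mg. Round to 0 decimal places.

954 mg

To keep the same average steady-state level, dosing rate must scale with clearance.
CL ratio = 2.02 / 3.43 = 0.5889
New dose (same interval) = 1620 × 0.5889 = 954.0 mg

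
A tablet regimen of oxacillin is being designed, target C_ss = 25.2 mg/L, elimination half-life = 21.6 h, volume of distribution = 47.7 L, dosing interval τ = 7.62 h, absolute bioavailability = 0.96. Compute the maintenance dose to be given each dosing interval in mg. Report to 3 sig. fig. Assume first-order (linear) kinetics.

k = ln2 / t½ = 0.693147 / 21.6 = 0.03209 h⁻¹
CL = k × Vd = 0.03209 × 47.7 = 1.531 L/h
At steady state, F × (Dose/τ) = Css × CL.
Dose = Css × CL × τ / F = 25.2 × 1.531 × 7.62 / 0.96 = 306.2 mg

306 mg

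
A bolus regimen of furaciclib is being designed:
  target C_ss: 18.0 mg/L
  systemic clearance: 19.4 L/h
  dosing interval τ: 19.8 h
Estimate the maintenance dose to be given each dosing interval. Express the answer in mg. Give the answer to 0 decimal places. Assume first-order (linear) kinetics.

6914 mg

At steady state, Dose/τ = Css × CL.
Dose = Css × CL × τ = 18.0 × 19.40 × 19.8 = 6914 mg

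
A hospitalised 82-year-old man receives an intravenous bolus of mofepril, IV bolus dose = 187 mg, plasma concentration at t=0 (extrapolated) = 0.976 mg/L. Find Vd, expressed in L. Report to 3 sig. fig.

192 L

Vd = Dose / C₀ = 187.0 / 0.976 = 191.6 L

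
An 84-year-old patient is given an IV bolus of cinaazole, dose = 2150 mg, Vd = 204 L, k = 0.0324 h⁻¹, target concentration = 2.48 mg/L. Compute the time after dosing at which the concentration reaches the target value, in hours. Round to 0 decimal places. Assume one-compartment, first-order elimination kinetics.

C₀ = Dose / Vd = 2150 / 204 = 10.54 mg/L
t = ln(C₀ / C) / k = ln(10.54 / 2.48) / 0.03240
  = ln(4.250) / 0.03240 = 1.447 / 0.03240 = 44.66 h

45 h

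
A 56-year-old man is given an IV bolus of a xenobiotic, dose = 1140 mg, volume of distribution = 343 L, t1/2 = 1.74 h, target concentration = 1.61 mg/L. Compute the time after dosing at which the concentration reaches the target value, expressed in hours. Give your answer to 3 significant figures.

1.82 h

C₀ = Dose / Vd = 1140 / 343 = 3.324 mg/L
k = ln2 / t½ = 0.693147 / 1.74 = 0.3984 h⁻¹
t = ln(C₀ / C) / k = ln(3.324 / 1.61) / 0.3984
  = ln(2.065) / 0.3984 = 0.7251 / 0.3984 = 1.820 h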